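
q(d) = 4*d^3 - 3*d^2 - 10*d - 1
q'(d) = 12*d^2 - 6*d - 10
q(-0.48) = 2.67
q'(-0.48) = -4.36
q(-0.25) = 1.25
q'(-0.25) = -7.75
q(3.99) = 165.42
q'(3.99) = 157.10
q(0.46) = -5.85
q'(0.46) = -10.22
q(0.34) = -4.59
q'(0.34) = -10.65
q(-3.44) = -164.93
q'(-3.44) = 152.64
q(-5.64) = -757.65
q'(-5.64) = 405.56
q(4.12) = 186.61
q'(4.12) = 168.97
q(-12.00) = -7225.00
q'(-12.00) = 1790.00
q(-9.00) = -3070.00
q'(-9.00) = 1016.00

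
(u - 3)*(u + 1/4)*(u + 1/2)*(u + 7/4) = u^4 - u^3/2 - 97*u^2/16 - 131*u/32 - 21/32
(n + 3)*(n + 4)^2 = n^3 + 11*n^2 + 40*n + 48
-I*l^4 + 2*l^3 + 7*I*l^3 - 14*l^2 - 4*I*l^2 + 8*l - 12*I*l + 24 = (l - 6)*(l - 2)*(l + 2*I)*(-I*l - I)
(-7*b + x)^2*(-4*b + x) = -196*b^3 + 105*b^2*x - 18*b*x^2 + x^3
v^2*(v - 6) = v^3 - 6*v^2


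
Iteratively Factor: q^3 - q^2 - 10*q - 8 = (q - 4)*(q^2 + 3*q + 2) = (q - 4)*(q + 1)*(q + 2)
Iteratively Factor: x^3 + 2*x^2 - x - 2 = (x + 1)*(x^2 + x - 2) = (x - 1)*(x + 1)*(x + 2)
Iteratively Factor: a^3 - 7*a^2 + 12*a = (a - 3)*(a^2 - 4*a) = a*(a - 3)*(a - 4)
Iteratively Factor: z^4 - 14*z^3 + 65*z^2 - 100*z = (z)*(z^3 - 14*z^2 + 65*z - 100) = z*(z - 4)*(z^2 - 10*z + 25) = z*(z - 5)*(z - 4)*(z - 5)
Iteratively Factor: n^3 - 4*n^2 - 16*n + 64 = (n - 4)*(n^2 - 16) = (n - 4)*(n + 4)*(n - 4)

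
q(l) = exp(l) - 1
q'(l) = exp(l)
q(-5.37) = -1.00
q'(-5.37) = 0.00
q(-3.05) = -0.95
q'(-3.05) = 0.05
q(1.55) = 3.71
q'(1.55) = 4.71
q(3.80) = 43.70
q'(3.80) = 44.70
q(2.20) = 8.03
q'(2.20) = 9.03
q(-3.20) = -0.96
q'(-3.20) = 0.04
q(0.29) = 0.34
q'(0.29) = 1.34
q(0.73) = 1.08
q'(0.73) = 2.08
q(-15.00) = -1.00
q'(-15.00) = 0.00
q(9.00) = 8102.08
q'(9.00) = 8103.08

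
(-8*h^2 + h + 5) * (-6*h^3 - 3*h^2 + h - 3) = 48*h^5 + 18*h^4 - 41*h^3 + 10*h^2 + 2*h - 15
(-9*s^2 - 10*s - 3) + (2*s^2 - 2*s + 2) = -7*s^2 - 12*s - 1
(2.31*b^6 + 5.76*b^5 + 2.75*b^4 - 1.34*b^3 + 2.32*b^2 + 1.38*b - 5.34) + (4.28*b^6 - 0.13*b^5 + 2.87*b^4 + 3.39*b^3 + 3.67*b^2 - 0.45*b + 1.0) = 6.59*b^6 + 5.63*b^5 + 5.62*b^4 + 2.05*b^3 + 5.99*b^2 + 0.93*b - 4.34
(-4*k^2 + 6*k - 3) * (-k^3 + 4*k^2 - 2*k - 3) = 4*k^5 - 22*k^4 + 35*k^3 - 12*k^2 - 12*k + 9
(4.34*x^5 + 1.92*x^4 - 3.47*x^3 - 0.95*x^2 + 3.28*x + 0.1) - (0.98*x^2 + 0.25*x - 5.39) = 4.34*x^5 + 1.92*x^4 - 3.47*x^3 - 1.93*x^2 + 3.03*x + 5.49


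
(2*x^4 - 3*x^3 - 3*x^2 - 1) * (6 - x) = -2*x^5 + 15*x^4 - 15*x^3 - 18*x^2 + x - 6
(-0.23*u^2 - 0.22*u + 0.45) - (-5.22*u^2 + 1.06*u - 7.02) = 4.99*u^2 - 1.28*u + 7.47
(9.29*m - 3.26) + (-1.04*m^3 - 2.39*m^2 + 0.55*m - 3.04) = -1.04*m^3 - 2.39*m^2 + 9.84*m - 6.3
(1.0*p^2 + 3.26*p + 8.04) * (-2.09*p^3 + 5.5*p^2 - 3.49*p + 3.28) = -2.09*p^5 - 1.3134*p^4 - 2.3636*p^3 + 36.1226*p^2 - 17.3668*p + 26.3712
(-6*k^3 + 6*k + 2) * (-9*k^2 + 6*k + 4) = 54*k^5 - 36*k^4 - 78*k^3 + 18*k^2 + 36*k + 8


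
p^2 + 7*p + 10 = (p + 2)*(p + 5)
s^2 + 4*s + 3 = (s + 1)*(s + 3)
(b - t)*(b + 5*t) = b^2 + 4*b*t - 5*t^2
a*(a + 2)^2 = a^3 + 4*a^2 + 4*a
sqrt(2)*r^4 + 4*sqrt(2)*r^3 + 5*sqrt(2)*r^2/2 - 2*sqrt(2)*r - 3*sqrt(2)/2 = (r + 1)*(r + 3)*(r - sqrt(2)/2)*(sqrt(2)*r + 1)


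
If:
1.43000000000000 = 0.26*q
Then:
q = 5.50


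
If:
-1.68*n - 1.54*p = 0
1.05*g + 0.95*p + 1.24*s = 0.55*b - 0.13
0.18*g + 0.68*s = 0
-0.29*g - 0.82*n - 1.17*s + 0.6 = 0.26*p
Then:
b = -4.69604519774011*s - 1.87149460708783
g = -3.77777777777778*s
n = 1.11864406779661 - 0.13879472693032*s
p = 0.151412429378531*s - 1.22033898305085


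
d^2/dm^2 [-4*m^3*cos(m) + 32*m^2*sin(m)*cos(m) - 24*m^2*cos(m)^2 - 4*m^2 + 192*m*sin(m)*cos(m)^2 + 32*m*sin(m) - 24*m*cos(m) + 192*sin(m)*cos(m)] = 4*m^3*cos(m) + 24*m^2*sin(m) - 64*m^2*sin(2*m) + 48*m^2*cos(2*m) - 80*m*sin(m) + 96*m*sin(2*m) - 432*m*sin(3*m) + 128*m*cos(2*m) + 48*sin(m) - 352*sin(2*m) + 160*cos(m) - 24*cos(2*m) + 288*cos(3*m) - 32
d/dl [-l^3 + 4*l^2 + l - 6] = -3*l^2 + 8*l + 1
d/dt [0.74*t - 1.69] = 0.740000000000000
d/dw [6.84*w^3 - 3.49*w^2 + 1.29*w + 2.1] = 20.52*w^2 - 6.98*w + 1.29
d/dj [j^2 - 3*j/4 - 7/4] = 2*j - 3/4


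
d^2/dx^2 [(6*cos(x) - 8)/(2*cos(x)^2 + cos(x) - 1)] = 2*(-108*sin(x)^4*cos(x) + 70*sin(x)^4 - 77*sin(x)^2 + 4*cos(x) - 21*cos(3*x) + 6*cos(5*x) - 11)/(-2*sin(x)^2 + cos(x) + 1)^3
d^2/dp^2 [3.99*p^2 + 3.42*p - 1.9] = 7.98000000000000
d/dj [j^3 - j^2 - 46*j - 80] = 3*j^2 - 2*j - 46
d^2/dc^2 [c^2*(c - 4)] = 6*c - 8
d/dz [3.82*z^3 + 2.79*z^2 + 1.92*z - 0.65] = 11.46*z^2 + 5.58*z + 1.92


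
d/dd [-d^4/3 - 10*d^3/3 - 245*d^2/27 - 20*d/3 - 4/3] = -4*d^3/3 - 10*d^2 - 490*d/27 - 20/3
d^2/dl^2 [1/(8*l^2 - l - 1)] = 2*(64*l^2 - 8*l - (16*l - 1)^2 - 8)/(-8*l^2 + l + 1)^3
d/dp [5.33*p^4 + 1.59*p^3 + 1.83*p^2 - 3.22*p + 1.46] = 21.32*p^3 + 4.77*p^2 + 3.66*p - 3.22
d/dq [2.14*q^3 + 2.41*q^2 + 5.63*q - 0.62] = 6.42*q^2 + 4.82*q + 5.63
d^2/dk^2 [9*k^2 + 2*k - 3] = 18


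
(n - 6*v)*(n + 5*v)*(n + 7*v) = n^3 + 6*n^2*v - 37*n*v^2 - 210*v^3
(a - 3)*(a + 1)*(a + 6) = a^3 + 4*a^2 - 15*a - 18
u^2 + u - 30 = (u - 5)*(u + 6)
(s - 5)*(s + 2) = s^2 - 3*s - 10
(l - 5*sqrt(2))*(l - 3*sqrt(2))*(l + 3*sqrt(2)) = l^3 - 5*sqrt(2)*l^2 - 18*l + 90*sqrt(2)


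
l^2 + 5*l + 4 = (l + 1)*(l + 4)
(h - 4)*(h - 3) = h^2 - 7*h + 12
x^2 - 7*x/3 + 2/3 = (x - 2)*(x - 1/3)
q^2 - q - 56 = (q - 8)*(q + 7)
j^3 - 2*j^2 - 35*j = j*(j - 7)*(j + 5)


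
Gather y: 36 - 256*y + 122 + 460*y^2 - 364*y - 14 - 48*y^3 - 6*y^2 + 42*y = -48*y^3 + 454*y^2 - 578*y + 144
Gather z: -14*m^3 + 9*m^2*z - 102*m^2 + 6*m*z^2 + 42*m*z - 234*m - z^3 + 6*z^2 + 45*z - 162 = -14*m^3 - 102*m^2 - 234*m - z^3 + z^2*(6*m + 6) + z*(9*m^2 + 42*m + 45) - 162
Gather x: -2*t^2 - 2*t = -2*t^2 - 2*t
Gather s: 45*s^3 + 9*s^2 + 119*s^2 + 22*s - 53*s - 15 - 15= 45*s^3 + 128*s^2 - 31*s - 30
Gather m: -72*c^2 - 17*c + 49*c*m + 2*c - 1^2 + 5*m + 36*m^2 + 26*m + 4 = -72*c^2 - 15*c + 36*m^2 + m*(49*c + 31) + 3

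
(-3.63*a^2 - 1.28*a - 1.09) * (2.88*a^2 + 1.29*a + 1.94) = -10.4544*a^4 - 8.3691*a^3 - 11.8326*a^2 - 3.8893*a - 2.1146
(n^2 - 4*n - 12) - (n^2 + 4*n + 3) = -8*n - 15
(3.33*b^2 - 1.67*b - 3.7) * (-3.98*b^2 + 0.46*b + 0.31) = -13.2534*b^4 + 8.1784*b^3 + 14.9901*b^2 - 2.2197*b - 1.147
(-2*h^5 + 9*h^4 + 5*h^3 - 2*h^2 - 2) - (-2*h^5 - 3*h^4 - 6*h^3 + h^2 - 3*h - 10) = 12*h^4 + 11*h^3 - 3*h^2 + 3*h + 8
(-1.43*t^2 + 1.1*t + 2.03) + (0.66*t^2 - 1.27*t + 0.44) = -0.77*t^2 - 0.17*t + 2.47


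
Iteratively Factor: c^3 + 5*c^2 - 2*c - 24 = (c - 2)*(c^2 + 7*c + 12) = (c - 2)*(c + 4)*(c + 3)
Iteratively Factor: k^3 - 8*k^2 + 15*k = (k)*(k^2 - 8*k + 15) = k*(k - 5)*(k - 3)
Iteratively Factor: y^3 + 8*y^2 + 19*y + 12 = (y + 4)*(y^2 + 4*y + 3) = (y + 1)*(y + 4)*(y + 3)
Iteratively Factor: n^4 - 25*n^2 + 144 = (n + 3)*(n^3 - 3*n^2 - 16*n + 48) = (n + 3)*(n + 4)*(n^2 - 7*n + 12) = (n - 4)*(n + 3)*(n + 4)*(n - 3)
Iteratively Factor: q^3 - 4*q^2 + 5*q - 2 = (q - 2)*(q^2 - 2*q + 1) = (q - 2)*(q - 1)*(q - 1)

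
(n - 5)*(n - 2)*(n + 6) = n^3 - n^2 - 32*n + 60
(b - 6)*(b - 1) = b^2 - 7*b + 6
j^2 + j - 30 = (j - 5)*(j + 6)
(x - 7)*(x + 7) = x^2 - 49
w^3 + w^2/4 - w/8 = w*(w - 1/4)*(w + 1/2)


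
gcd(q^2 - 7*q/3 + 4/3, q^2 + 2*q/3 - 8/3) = q - 4/3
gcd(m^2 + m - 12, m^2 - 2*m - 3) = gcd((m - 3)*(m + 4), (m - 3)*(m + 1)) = m - 3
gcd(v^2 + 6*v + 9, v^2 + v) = 1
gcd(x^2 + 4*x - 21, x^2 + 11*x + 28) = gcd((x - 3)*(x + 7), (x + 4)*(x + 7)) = x + 7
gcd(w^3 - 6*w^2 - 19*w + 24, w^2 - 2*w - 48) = w - 8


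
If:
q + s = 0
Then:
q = -s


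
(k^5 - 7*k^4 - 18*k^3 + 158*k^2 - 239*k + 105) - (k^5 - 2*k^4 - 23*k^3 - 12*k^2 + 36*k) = -5*k^4 + 5*k^3 + 170*k^2 - 275*k + 105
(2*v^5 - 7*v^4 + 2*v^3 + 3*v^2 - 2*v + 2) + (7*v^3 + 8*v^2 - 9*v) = 2*v^5 - 7*v^4 + 9*v^3 + 11*v^2 - 11*v + 2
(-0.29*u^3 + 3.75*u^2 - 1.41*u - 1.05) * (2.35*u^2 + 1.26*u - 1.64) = -0.6815*u^5 + 8.4471*u^4 + 1.8871*u^3 - 10.3941*u^2 + 0.9894*u + 1.722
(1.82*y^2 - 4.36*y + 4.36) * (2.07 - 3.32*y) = -6.0424*y^3 + 18.2426*y^2 - 23.5004*y + 9.0252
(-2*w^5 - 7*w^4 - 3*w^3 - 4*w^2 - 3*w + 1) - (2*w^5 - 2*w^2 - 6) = -4*w^5 - 7*w^4 - 3*w^3 - 2*w^2 - 3*w + 7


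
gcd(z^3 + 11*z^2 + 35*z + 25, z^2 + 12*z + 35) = z + 5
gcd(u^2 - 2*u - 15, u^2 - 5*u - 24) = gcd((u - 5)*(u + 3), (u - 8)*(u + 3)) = u + 3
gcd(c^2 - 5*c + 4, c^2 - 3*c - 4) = c - 4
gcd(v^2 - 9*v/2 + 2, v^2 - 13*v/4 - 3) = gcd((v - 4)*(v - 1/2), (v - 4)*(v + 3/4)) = v - 4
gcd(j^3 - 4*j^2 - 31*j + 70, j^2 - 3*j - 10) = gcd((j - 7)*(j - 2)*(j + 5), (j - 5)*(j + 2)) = 1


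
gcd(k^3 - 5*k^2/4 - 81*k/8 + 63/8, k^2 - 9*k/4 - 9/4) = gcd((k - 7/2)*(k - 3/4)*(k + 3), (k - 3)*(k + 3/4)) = 1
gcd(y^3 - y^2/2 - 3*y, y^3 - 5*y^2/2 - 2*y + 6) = y^2 - y/2 - 3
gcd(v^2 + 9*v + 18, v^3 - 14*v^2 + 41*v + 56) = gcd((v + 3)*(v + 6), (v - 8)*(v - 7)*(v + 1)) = 1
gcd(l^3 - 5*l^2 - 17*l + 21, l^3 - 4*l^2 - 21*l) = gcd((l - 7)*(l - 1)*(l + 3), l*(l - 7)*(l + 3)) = l^2 - 4*l - 21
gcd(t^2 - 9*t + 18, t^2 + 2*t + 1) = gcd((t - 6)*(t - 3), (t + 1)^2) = 1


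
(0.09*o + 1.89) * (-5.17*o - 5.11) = -0.4653*o^2 - 10.2312*o - 9.6579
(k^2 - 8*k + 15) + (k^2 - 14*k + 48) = 2*k^2 - 22*k + 63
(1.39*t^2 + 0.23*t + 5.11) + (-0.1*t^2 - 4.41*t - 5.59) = 1.29*t^2 - 4.18*t - 0.48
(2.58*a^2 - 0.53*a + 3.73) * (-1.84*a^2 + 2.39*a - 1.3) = -4.7472*a^4 + 7.1414*a^3 - 11.4839*a^2 + 9.6037*a - 4.849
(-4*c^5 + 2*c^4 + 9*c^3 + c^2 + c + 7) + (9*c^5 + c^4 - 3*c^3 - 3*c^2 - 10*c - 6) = 5*c^5 + 3*c^4 + 6*c^3 - 2*c^2 - 9*c + 1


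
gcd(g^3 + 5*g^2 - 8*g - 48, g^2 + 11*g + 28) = g + 4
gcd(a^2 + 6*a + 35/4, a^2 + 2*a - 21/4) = a + 7/2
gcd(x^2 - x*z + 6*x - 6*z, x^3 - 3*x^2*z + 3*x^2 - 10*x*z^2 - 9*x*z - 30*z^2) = 1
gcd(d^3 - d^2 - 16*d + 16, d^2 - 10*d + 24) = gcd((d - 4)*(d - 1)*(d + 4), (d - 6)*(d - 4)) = d - 4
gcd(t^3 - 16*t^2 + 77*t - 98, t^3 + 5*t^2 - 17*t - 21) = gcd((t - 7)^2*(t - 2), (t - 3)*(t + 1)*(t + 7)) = 1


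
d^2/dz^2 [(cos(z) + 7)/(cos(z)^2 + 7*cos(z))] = (sin(z)^2 + 1)/cos(z)^3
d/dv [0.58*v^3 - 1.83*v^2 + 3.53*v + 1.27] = 1.74*v^2 - 3.66*v + 3.53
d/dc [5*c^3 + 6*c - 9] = 15*c^2 + 6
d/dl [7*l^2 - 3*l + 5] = 14*l - 3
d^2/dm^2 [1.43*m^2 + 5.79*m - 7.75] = 2.86000000000000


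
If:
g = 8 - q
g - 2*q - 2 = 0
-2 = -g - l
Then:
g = 6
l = -4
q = 2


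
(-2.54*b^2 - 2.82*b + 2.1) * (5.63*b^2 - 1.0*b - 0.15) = -14.3002*b^4 - 13.3366*b^3 + 15.024*b^2 - 1.677*b - 0.315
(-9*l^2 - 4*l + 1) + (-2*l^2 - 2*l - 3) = -11*l^2 - 6*l - 2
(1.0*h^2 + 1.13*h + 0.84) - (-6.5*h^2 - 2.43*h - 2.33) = 7.5*h^2 + 3.56*h + 3.17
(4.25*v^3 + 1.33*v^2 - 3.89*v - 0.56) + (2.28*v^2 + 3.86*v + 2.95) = 4.25*v^3 + 3.61*v^2 - 0.0300000000000002*v + 2.39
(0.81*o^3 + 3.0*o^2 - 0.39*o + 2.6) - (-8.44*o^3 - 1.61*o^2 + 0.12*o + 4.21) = 9.25*o^3 + 4.61*o^2 - 0.51*o - 1.61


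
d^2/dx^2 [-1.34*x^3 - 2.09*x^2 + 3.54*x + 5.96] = -8.04*x - 4.18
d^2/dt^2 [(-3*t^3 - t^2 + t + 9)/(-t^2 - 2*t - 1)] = 12*(t - 4)/(t^4 + 4*t^3 + 6*t^2 + 4*t + 1)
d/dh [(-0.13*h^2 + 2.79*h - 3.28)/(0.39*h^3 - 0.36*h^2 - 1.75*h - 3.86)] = (0.0507*h^4 - 2.1762*h^3 + 5.0695*h^2 - 1.358*h - 16.5094)/(0.1521*h^6 - 0.2808*h^5 - 1.2354*h^4 - 1.7508*h^3 + 5.8417*h^2 + 13.51*h + 14.8996)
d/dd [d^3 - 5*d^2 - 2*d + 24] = 3*d^2 - 10*d - 2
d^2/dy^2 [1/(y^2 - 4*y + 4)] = 6/(y^4 - 8*y^3 + 24*y^2 - 32*y + 16)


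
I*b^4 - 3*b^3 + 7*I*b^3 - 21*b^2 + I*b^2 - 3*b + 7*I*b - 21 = (b + 7)*(b + I)*(b + 3*I)*(I*b + 1)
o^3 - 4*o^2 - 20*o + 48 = (o - 6)*(o - 2)*(o + 4)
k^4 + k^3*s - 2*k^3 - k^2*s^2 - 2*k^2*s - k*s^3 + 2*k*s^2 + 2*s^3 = (k - 2)*(k - s)*(k + s)^2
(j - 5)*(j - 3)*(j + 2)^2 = j^4 - 4*j^3 - 13*j^2 + 28*j + 60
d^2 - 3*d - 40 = (d - 8)*(d + 5)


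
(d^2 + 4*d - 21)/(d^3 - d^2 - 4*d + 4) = (d^2 + 4*d - 21)/(d^3 - d^2 - 4*d + 4)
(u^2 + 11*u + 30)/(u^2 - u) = (u^2 + 11*u + 30)/(u*(u - 1))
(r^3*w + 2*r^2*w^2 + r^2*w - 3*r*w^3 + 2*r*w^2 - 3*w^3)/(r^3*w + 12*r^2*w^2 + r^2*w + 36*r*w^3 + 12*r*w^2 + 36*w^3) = (r^2 + 2*r*w - 3*w^2)/(r^2 + 12*r*w + 36*w^2)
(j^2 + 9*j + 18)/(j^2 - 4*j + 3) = (j^2 + 9*j + 18)/(j^2 - 4*j + 3)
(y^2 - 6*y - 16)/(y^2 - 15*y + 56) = (y + 2)/(y - 7)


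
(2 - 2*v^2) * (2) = 4 - 4*v^2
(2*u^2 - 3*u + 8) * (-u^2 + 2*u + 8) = -2*u^4 + 7*u^3 + 2*u^2 - 8*u + 64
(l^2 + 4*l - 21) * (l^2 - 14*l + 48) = l^4 - 10*l^3 - 29*l^2 + 486*l - 1008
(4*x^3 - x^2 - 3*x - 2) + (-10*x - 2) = 4*x^3 - x^2 - 13*x - 4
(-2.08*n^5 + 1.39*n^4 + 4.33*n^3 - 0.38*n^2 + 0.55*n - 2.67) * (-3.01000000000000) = 6.2608*n^5 - 4.1839*n^4 - 13.0333*n^3 + 1.1438*n^2 - 1.6555*n + 8.0367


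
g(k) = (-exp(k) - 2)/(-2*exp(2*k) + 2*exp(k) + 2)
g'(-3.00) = 0.02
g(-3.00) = -0.98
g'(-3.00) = 0.02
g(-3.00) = -0.98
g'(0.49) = -6473.86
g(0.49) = 56.51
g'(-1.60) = 0.01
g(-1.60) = -0.95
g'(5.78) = -0.00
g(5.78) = 0.00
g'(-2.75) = 0.02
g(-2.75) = -0.97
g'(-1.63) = 0.01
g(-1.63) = -0.95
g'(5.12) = -0.00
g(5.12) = 0.00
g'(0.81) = -4.50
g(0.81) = 1.18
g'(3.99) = -0.01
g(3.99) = 0.01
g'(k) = (-exp(k) - 2)*(4*exp(2*k) - 2*exp(k))/(-2*exp(2*k) + 2*exp(k) + 2)^2 - exp(k)/(-2*exp(2*k) + 2*exp(k) + 2) = (-(exp(k) + 2)*(2*exp(k) - 1) + exp(2*k) - exp(k) - 1)*exp(k)/(2*(-exp(2*k) + exp(k) + 1)^2)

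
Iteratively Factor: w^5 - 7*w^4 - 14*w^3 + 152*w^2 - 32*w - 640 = (w + 4)*(w^4 - 11*w^3 + 30*w^2 + 32*w - 160) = (w + 2)*(w + 4)*(w^3 - 13*w^2 + 56*w - 80) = (w - 4)*(w + 2)*(w + 4)*(w^2 - 9*w + 20) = (w - 4)^2*(w + 2)*(w + 4)*(w - 5)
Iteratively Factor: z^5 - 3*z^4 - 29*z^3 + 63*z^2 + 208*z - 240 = (z + 4)*(z^4 - 7*z^3 - z^2 + 67*z - 60) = (z - 1)*(z + 4)*(z^3 - 6*z^2 - 7*z + 60) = (z - 5)*(z - 1)*(z + 4)*(z^2 - z - 12) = (z - 5)*(z - 4)*(z - 1)*(z + 4)*(z + 3)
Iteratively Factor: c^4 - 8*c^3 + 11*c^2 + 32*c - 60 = (c - 3)*(c^3 - 5*c^2 - 4*c + 20) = (c - 3)*(c - 2)*(c^2 - 3*c - 10) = (c - 5)*(c - 3)*(c - 2)*(c + 2)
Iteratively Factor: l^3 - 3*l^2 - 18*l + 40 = (l - 5)*(l^2 + 2*l - 8) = (l - 5)*(l - 2)*(l + 4)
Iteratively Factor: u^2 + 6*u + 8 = (u + 2)*(u + 4)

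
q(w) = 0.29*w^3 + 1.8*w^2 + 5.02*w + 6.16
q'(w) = 0.87*w^2 + 3.6*w + 5.02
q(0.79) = 11.39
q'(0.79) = 8.41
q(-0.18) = 5.31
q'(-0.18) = 4.40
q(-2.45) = 0.40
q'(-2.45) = 1.42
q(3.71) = 64.37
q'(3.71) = 30.35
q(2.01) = 25.88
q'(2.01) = 15.77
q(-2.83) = -0.20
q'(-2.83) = 1.80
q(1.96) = 25.10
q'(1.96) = 15.42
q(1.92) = 24.49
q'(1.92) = 15.14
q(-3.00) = -0.53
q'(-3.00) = 2.05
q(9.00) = 408.55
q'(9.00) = 107.89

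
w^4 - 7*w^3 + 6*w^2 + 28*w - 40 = (w - 5)*(w - 2)^2*(w + 2)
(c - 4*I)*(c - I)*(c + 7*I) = c^3 + 2*I*c^2 + 31*c - 28*I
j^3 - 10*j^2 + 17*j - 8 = (j - 8)*(j - 1)^2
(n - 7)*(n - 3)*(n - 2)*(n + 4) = n^4 - 8*n^3 - 7*n^2 + 122*n - 168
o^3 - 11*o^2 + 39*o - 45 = (o - 5)*(o - 3)^2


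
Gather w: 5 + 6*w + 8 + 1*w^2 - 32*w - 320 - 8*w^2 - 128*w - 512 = -7*w^2 - 154*w - 819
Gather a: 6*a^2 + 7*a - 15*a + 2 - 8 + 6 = 6*a^2 - 8*a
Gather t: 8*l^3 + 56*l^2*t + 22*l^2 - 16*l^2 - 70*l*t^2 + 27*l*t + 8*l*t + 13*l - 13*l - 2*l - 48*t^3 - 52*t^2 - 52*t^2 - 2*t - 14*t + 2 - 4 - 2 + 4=8*l^3 + 6*l^2 - 2*l - 48*t^3 + t^2*(-70*l - 104) + t*(56*l^2 + 35*l - 16)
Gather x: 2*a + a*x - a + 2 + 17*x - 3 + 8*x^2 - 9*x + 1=a + 8*x^2 + x*(a + 8)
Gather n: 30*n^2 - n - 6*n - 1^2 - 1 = 30*n^2 - 7*n - 2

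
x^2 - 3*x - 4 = (x - 4)*(x + 1)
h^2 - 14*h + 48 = (h - 8)*(h - 6)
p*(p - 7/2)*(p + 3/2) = p^3 - 2*p^2 - 21*p/4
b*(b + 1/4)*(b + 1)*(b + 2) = b^4 + 13*b^3/4 + 11*b^2/4 + b/2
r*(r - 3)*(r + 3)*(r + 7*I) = r^4 + 7*I*r^3 - 9*r^2 - 63*I*r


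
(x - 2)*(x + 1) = x^2 - x - 2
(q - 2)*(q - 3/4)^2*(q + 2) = q^4 - 3*q^3/2 - 55*q^2/16 + 6*q - 9/4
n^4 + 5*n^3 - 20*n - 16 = (n - 2)*(n + 1)*(n + 2)*(n + 4)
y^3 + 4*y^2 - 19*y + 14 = (y - 2)*(y - 1)*(y + 7)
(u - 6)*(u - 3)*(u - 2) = u^3 - 11*u^2 + 36*u - 36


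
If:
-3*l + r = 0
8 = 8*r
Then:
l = 1/3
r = 1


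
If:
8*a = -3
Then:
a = -3/8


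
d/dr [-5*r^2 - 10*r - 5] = -10*r - 10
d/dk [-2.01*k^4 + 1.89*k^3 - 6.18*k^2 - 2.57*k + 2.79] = -8.04*k^3 + 5.67*k^2 - 12.36*k - 2.57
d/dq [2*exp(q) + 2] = 2*exp(q)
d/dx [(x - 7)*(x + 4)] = 2*x - 3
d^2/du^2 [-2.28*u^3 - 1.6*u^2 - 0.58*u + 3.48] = -13.68*u - 3.2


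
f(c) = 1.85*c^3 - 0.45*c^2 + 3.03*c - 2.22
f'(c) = 5.55*c^2 - 0.9*c + 3.03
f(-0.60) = -4.60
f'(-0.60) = 5.57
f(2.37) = 27.06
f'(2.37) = 32.07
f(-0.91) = -6.74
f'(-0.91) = 8.44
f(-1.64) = -16.56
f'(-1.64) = 19.43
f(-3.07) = -69.29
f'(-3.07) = 58.10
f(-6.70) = -599.13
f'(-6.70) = 258.20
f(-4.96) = -254.06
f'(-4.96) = 144.03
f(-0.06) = -2.40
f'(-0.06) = 3.10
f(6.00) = 399.36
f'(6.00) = 197.43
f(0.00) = -2.22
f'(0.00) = 3.03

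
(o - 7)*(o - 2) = o^2 - 9*o + 14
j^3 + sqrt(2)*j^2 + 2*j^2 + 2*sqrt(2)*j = j*(j + 2)*(j + sqrt(2))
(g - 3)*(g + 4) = g^2 + g - 12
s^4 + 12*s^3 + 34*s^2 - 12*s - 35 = (s - 1)*(s + 1)*(s + 5)*(s + 7)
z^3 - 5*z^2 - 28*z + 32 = (z - 8)*(z - 1)*(z + 4)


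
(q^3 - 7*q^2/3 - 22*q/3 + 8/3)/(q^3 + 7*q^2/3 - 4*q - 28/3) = (3*q^2 - 13*q + 4)/(3*q^2 + q - 14)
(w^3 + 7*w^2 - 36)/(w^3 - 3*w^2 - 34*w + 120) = (w^2 + w - 6)/(w^2 - 9*w + 20)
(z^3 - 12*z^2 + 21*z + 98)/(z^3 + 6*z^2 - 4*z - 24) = (z^2 - 14*z + 49)/(z^2 + 4*z - 12)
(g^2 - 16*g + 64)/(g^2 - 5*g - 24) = (g - 8)/(g + 3)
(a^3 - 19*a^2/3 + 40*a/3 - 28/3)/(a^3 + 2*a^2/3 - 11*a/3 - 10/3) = (3*a^2 - 13*a + 14)/(3*a^2 + 8*a + 5)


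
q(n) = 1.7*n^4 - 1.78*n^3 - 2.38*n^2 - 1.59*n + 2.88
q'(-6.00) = -1634.07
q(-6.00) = 2514.42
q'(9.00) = 4480.23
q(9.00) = 9651.87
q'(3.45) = 197.66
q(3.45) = 136.81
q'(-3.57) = -362.05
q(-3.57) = 335.35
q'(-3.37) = -306.45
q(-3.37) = 268.60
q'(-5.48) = -1254.92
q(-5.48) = 1766.15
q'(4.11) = 360.74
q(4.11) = 317.65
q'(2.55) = 64.30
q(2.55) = 25.71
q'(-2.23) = -92.94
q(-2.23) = 56.37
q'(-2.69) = -159.79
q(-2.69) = 113.60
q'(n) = 6.8*n^3 - 5.34*n^2 - 4.76*n - 1.59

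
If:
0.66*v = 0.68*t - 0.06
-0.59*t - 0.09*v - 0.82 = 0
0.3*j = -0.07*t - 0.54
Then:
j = -1.52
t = -1.19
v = -1.32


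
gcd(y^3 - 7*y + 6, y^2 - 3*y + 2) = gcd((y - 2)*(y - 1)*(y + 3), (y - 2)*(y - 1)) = y^2 - 3*y + 2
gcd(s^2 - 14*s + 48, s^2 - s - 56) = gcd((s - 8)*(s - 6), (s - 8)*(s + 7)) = s - 8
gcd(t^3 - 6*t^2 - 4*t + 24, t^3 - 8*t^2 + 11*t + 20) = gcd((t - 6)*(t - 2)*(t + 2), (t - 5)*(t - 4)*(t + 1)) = 1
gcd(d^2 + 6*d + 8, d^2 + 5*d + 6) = d + 2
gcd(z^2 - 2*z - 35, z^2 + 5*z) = z + 5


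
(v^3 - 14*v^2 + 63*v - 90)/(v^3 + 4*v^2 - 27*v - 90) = (v^2 - 9*v + 18)/(v^2 + 9*v + 18)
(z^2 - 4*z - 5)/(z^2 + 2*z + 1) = (z - 5)/(z + 1)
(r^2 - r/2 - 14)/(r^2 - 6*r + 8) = (r + 7/2)/(r - 2)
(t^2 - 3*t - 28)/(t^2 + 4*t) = (t - 7)/t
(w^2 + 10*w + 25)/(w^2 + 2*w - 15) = (w + 5)/(w - 3)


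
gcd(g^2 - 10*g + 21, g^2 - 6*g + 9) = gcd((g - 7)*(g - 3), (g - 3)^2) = g - 3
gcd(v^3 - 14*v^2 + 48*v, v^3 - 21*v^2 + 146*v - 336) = v^2 - 14*v + 48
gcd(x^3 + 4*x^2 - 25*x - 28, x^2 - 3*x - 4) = x^2 - 3*x - 4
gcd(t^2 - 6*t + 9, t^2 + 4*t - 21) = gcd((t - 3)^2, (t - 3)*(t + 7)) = t - 3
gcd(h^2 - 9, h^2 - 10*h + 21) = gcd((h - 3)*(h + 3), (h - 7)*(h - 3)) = h - 3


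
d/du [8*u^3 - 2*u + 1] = 24*u^2 - 2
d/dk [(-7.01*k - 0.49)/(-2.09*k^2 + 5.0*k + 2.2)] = (14.6509*k^2 - 35.05*k - (4.18*k - 5.0)*(7.01*k + 0.49) - 15.422)/(-2.09*k^2 + 5.0*k + 2.2)^2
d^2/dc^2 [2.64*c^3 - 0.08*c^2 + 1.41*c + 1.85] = 15.84*c - 0.16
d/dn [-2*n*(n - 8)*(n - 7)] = -6*n^2 + 60*n - 112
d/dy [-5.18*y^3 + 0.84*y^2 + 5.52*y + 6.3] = -15.54*y^2 + 1.68*y + 5.52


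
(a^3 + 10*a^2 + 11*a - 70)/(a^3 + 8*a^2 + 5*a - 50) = (a + 7)/(a + 5)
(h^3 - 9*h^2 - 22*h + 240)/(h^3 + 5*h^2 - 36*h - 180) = (h - 8)/(h + 6)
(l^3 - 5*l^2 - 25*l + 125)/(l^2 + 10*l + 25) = (l^2 - 10*l + 25)/(l + 5)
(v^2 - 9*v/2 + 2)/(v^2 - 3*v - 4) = (v - 1/2)/(v + 1)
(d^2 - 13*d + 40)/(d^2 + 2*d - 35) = (d - 8)/(d + 7)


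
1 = 1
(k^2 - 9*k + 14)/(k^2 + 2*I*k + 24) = (k^2 - 9*k + 14)/(k^2 + 2*I*k + 24)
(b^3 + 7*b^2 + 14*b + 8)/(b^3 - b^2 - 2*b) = (b^2 + 6*b + 8)/(b*(b - 2))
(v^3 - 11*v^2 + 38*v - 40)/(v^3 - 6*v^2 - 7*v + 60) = (v - 2)/(v + 3)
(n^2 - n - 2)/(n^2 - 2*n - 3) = (n - 2)/(n - 3)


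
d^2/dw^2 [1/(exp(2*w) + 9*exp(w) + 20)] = (2*(2*exp(w) + 9)^2*exp(w) - (4*exp(w) + 9)*(exp(2*w) + 9*exp(w) + 20))*exp(w)/(exp(2*w) + 9*exp(w) + 20)^3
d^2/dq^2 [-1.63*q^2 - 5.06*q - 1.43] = -3.26000000000000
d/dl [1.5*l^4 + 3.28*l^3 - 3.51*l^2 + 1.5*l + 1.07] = 6.0*l^3 + 9.84*l^2 - 7.02*l + 1.5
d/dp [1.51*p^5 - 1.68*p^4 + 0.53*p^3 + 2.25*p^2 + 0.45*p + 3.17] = 7.55*p^4 - 6.72*p^3 + 1.59*p^2 + 4.5*p + 0.45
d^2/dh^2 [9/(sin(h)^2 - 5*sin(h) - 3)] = 9*(4*sin(h)^4 - 15*sin(h)^3 + 31*sin(h)^2 + 15*sin(h) - 56)/(5*sin(h) + cos(h)^2 + 2)^3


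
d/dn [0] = 0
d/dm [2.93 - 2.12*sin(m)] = -2.12*cos(m)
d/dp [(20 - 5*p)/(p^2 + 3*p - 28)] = 5/(p^2 + 14*p + 49)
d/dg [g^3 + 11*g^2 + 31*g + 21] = 3*g^2 + 22*g + 31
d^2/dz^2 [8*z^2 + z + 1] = 16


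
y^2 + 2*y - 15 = (y - 3)*(y + 5)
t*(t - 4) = t^2 - 4*t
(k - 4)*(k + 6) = k^2 + 2*k - 24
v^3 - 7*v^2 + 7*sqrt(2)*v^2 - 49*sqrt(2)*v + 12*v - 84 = (v - 7)*(v + sqrt(2))*(v + 6*sqrt(2))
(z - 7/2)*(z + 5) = z^2 + 3*z/2 - 35/2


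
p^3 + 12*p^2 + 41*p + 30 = (p + 1)*(p + 5)*(p + 6)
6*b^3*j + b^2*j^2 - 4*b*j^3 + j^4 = j*(-3*b + j)*(-2*b + j)*(b + j)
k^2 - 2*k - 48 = (k - 8)*(k + 6)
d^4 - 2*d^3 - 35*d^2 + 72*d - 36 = (d - 6)*(d - 1)^2*(d + 6)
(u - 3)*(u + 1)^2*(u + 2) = u^4 + u^3 - 7*u^2 - 13*u - 6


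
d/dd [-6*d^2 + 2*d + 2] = 2 - 12*d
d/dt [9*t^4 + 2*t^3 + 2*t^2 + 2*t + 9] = 36*t^3 + 6*t^2 + 4*t + 2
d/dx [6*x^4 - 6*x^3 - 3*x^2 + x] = 24*x^3 - 18*x^2 - 6*x + 1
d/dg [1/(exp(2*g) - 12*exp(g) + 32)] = 2*(6 - exp(g))*exp(g)/(exp(2*g) - 12*exp(g) + 32)^2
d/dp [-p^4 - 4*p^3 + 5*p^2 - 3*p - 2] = -4*p^3 - 12*p^2 + 10*p - 3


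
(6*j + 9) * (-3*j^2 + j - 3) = -18*j^3 - 21*j^2 - 9*j - 27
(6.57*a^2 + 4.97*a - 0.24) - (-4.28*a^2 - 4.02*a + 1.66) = 10.85*a^2 + 8.99*a - 1.9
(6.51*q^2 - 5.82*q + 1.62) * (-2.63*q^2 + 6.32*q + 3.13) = -17.1213*q^4 + 56.4498*q^3 - 20.6667*q^2 - 7.9782*q + 5.0706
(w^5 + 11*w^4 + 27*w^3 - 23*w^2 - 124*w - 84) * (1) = w^5 + 11*w^4 + 27*w^3 - 23*w^2 - 124*w - 84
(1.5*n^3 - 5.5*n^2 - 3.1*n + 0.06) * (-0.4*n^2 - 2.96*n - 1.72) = -0.6*n^5 - 2.24*n^4 + 14.94*n^3 + 18.612*n^2 + 5.1544*n - 0.1032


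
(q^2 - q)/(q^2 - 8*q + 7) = q/(q - 7)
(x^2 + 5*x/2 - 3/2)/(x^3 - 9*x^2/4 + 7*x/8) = 4*(x + 3)/(x*(4*x - 7))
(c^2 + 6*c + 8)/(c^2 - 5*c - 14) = (c + 4)/(c - 7)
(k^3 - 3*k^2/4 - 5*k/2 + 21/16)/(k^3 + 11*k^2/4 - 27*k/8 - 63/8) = (k - 1/2)/(k + 3)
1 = 1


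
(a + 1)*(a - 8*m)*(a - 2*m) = a^3 - 10*a^2*m + a^2 + 16*a*m^2 - 10*a*m + 16*m^2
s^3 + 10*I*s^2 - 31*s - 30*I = (s + 2*I)*(s + 3*I)*(s + 5*I)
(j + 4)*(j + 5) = j^2 + 9*j + 20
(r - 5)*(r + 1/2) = r^2 - 9*r/2 - 5/2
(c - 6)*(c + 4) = c^2 - 2*c - 24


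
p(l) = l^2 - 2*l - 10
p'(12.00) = 22.00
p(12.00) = 110.00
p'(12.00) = 22.00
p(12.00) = 110.00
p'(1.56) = 1.12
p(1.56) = -10.69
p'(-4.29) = -10.58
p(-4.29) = 16.98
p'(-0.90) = -3.80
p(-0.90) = -7.39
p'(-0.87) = -3.74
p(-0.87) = -7.50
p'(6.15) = 10.30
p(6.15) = 15.52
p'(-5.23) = -12.46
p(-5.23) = 27.81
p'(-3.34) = -8.68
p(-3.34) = 7.84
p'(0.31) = -1.38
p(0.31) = -10.52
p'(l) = 2*l - 2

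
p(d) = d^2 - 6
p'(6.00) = 12.00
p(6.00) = 30.00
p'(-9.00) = -18.00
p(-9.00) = 75.00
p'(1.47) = 2.94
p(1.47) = -3.84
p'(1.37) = 2.74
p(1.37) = -4.12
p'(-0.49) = -0.98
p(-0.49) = -5.76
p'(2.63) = 5.26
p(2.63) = 0.92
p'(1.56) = 3.12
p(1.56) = -3.57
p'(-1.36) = -2.72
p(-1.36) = -4.15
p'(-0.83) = -1.66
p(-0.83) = -5.31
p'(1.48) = 2.96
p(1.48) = -3.81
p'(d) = 2*d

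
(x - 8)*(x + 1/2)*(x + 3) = x^3 - 9*x^2/2 - 53*x/2 - 12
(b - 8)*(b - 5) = b^2 - 13*b + 40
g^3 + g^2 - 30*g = g*(g - 5)*(g + 6)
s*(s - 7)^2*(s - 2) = s^4 - 16*s^3 + 77*s^2 - 98*s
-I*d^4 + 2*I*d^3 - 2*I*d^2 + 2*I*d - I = (d - 1)*(d - I)*(d + I)*(-I*d + I)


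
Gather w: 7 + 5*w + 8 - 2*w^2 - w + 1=-2*w^2 + 4*w + 16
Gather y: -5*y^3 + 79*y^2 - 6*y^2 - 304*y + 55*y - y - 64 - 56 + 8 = -5*y^3 + 73*y^2 - 250*y - 112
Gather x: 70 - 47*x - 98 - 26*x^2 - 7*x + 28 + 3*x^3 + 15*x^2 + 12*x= 3*x^3 - 11*x^2 - 42*x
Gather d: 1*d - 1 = d - 1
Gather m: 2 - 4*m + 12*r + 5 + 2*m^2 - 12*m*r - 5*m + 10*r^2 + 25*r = 2*m^2 + m*(-12*r - 9) + 10*r^2 + 37*r + 7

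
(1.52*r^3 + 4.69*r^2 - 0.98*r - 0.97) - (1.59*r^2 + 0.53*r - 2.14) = 1.52*r^3 + 3.1*r^2 - 1.51*r + 1.17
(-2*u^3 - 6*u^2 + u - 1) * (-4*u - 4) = 8*u^4 + 32*u^3 + 20*u^2 + 4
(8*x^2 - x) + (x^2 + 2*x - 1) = 9*x^2 + x - 1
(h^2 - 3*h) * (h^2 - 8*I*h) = h^4 - 3*h^3 - 8*I*h^3 + 24*I*h^2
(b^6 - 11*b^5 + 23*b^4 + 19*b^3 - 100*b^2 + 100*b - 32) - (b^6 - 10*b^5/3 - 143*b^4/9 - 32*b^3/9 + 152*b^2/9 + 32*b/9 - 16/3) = -23*b^5/3 + 350*b^4/9 + 203*b^3/9 - 1052*b^2/9 + 868*b/9 - 80/3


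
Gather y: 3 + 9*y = 9*y + 3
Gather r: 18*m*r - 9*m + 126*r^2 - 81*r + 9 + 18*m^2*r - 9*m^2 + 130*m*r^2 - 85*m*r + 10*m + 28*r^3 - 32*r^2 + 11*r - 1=-9*m^2 + m + 28*r^3 + r^2*(130*m + 94) + r*(18*m^2 - 67*m - 70) + 8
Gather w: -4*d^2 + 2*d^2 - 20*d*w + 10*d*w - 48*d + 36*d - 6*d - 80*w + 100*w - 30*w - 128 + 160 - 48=-2*d^2 - 18*d + w*(-10*d - 10) - 16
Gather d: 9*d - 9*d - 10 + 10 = 0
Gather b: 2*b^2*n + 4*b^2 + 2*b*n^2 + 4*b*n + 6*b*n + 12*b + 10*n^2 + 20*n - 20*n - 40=b^2*(2*n + 4) + b*(2*n^2 + 10*n + 12) + 10*n^2 - 40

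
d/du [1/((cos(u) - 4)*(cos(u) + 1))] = (2*cos(u) - 3)*sin(u)/((cos(u) - 4)^2*(cos(u) + 1)^2)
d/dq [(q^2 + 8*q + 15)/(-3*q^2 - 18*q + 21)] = 2*(q^2 + 22*q + 73)/(3*(q^4 + 12*q^3 + 22*q^2 - 84*q + 49))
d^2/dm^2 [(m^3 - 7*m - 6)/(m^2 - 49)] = 12*(7*m^3 - 3*m^2 + 1029*m - 49)/(m^6 - 147*m^4 + 7203*m^2 - 117649)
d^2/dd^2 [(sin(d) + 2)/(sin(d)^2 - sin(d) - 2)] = (sin(d)^5 + 9*sin(d)^4 + 4*sin(d)^3 + 4*sin(d)^2 - 8)/(sin(d) + cos(d)^2 + 1)^3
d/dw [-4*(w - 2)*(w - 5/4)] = 13 - 8*w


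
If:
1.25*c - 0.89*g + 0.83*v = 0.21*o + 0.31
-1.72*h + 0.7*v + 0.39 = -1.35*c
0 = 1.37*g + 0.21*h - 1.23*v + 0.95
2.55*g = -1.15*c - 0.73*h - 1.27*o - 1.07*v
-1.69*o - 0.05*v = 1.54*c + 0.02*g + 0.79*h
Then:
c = -0.27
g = -0.24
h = 0.24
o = 0.12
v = 0.55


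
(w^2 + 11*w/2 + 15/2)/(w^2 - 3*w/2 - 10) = (w + 3)/(w - 4)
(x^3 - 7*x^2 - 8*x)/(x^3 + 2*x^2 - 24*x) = (x^2 - 7*x - 8)/(x^2 + 2*x - 24)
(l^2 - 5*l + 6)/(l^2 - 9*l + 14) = (l - 3)/(l - 7)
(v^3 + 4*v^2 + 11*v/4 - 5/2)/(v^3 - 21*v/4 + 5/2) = (v + 2)/(v - 2)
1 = 1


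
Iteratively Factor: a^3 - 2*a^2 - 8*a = (a + 2)*(a^2 - 4*a) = (a - 4)*(a + 2)*(a)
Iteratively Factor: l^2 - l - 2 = (l + 1)*(l - 2)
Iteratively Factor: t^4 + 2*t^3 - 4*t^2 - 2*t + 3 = (t - 1)*(t^3 + 3*t^2 - t - 3) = (t - 1)^2*(t^2 + 4*t + 3) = (t - 1)^2*(t + 3)*(t + 1)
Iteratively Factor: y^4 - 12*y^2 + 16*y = (y + 4)*(y^3 - 4*y^2 + 4*y) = y*(y + 4)*(y^2 - 4*y + 4) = y*(y - 2)*(y + 4)*(y - 2)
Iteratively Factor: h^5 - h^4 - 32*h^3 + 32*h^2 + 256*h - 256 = (h - 1)*(h^4 - 32*h^2 + 256) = (h - 4)*(h - 1)*(h^3 + 4*h^2 - 16*h - 64) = (h - 4)^2*(h - 1)*(h^2 + 8*h + 16) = (h - 4)^2*(h - 1)*(h + 4)*(h + 4)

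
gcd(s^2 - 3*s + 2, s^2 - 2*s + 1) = s - 1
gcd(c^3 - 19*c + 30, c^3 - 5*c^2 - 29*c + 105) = c^2 + 2*c - 15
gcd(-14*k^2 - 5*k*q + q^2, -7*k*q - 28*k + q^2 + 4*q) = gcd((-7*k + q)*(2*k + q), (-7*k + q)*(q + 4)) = -7*k + q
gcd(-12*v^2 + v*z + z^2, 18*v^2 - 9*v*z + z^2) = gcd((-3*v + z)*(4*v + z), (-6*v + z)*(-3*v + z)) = -3*v + z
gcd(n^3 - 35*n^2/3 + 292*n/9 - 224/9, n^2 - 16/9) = n - 4/3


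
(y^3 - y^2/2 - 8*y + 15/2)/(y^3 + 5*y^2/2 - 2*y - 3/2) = (2*y - 5)/(2*y + 1)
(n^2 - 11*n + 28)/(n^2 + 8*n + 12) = (n^2 - 11*n + 28)/(n^2 + 8*n + 12)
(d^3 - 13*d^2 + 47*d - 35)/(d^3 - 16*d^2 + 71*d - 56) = (d - 5)/(d - 8)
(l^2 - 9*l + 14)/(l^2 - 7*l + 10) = (l - 7)/(l - 5)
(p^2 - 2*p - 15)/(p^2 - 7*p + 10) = (p + 3)/(p - 2)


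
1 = 1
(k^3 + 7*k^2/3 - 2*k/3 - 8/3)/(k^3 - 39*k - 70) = (3*k^2 + k - 4)/(3*(k^2 - 2*k - 35))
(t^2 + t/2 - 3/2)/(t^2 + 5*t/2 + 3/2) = (t - 1)/(t + 1)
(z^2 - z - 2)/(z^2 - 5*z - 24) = (-z^2 + z + 2)/(-z^2 + 5*z + 24)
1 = 1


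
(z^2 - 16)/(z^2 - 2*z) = (z^2 - 16)/(z*(z - 2))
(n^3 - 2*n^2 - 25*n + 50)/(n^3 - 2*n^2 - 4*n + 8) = (n^2 - 25)/(n^2 - 4)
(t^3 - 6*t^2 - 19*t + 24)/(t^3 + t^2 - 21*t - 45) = (t^2 - 9*t + 8)/(t^2 - 2*t - 15)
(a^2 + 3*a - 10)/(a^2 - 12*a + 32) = (a^2 + 3*a - 10)/(a^2 - 12*a + 32)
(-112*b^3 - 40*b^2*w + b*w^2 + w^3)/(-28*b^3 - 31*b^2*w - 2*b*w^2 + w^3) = (4*b + w)/(b + w)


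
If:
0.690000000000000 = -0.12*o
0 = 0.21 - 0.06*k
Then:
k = 3.50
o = -5.75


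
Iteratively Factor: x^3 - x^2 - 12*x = (x)*(x^2 - x - 12) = x*(x - 4)*(x + 3)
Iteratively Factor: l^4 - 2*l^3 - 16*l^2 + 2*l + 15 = (l - 5)*(l^3 + 3*l^2 - l - 3) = (l - 5)*(l - 1)*(l^2 + 4*l + 3) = (l - 5)*(l - 1)*(l + 3)*(l + 1)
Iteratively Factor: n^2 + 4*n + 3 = (n + 1)*(n + 3)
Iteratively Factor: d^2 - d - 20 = (d - 5)*(d + 4)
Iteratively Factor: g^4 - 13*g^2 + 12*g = (g + 4)*(g^3 - 4*g^2 + 3*g) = (g - 1)*(g + 4)*(g^2 - 3*g) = (g - 3)*(g - 1)*(g + 4)*(g)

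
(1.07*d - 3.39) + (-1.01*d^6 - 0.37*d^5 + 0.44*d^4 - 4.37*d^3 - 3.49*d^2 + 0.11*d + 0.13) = -1.01*d^6 - 0.37*d^5 + 0.44*d^4 - 4.37*d^3 - 3.49*d^2 + 1.18*d - 3.26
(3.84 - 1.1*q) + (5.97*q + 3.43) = 4.87*q + 7.27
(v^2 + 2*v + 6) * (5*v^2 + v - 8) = 5*v^4 + 11*v^3 + 24*v^2 - 10*v - 48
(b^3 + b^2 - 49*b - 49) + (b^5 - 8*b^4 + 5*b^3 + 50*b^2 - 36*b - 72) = b^5 - 8*b^4 + 6*b^3 + 51*b^2 - 85*b - 121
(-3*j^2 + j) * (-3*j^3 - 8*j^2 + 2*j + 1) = 9*j^5 + 21*j^4 - 14*j^3 - j^2 + j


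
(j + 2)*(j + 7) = j^2 + 9*j + 14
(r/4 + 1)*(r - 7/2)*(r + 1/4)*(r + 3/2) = r^4/4 + 9*r^3/16 - 51*r^2/16 - 389*r/64 - 21/16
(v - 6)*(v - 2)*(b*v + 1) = b*v^3 - 8*b*v^2 + 12*b*v + v^2 - 8*v + 12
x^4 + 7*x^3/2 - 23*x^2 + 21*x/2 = x*(x - 3)*(x - 1/2)*(x + 7)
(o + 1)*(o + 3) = o^2 + 4*o + 3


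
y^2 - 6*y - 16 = (y - 8)*(y + 2)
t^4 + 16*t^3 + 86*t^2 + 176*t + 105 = (t + 1)*(t + 3)*(t + 5)*(t + 7)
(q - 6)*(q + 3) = q^2 - 3*q - 18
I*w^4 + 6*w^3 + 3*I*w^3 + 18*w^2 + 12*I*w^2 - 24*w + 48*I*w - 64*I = (w + 4)*(w - 8*I)*(w + 2*I)*(I*w - I)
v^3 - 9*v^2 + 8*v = v*(v - 8)*(v - 1)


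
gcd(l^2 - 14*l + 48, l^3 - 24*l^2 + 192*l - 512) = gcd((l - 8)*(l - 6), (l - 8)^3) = l - 8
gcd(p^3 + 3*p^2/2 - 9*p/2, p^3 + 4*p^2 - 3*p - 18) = p + 3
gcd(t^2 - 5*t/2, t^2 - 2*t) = t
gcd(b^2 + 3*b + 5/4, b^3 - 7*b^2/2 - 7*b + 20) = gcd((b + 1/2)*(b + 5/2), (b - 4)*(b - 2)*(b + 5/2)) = b + 5/2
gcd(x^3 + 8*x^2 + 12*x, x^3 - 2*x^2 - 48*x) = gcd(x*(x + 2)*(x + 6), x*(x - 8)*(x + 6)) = x^2 + 6*x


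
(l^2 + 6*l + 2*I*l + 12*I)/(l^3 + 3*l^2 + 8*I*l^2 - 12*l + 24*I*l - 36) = (l + 6)/(l^2 + l*(3 + 6*I) + 18*I)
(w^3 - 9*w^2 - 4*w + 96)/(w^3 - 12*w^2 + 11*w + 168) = (w - 4)/(w - 7)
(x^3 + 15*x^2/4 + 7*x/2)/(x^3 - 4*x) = (x + 7/4)/(x - 2)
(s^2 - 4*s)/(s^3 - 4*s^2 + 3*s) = (s - 4)/(s^2 - 4*s + 3)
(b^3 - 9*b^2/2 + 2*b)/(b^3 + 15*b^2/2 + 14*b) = (2*b^2 - 9*b + 4)/(2*b^2 + 15*b + 28)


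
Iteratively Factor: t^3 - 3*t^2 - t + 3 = (t - 3)*(t^2 - 1) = (t - 3)*(t + 1)*(t - 1)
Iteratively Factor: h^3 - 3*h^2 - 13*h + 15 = (h - 1)*(h^2 - 2*h - 15) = (h - 5)*(h - 1)*(h + 3)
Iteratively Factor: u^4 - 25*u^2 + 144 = (u - 3)*(u^3 + 3*u^2 - 16*u - 48) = (u - 3)*(u + 4)*(u^2 - u - 12) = (u - 4)*(u - 3)*(u + 4)*(u + 3)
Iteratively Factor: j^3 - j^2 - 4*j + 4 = (j - 2)*(j^2 + j - 2) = (j - 2)*(j - 1)*(j + 2)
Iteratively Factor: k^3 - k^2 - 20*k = (k)*(k^2 - k - 20) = k*(k + 4)*(k - 5)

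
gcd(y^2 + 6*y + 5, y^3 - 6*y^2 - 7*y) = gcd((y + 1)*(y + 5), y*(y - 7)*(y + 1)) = y + 1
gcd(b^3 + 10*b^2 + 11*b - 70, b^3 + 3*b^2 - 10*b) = b^2 + 3*b - 10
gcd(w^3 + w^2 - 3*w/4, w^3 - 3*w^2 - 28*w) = w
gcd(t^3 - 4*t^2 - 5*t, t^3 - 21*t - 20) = t^2 - 4*t - 5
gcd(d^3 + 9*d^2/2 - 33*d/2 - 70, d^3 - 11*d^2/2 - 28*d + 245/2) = d + 5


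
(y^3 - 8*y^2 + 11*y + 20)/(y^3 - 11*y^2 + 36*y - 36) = (y^3 - 8*y^2 + 11*y + 20)/(y^3 - 11*y^2 + 36*y - 36)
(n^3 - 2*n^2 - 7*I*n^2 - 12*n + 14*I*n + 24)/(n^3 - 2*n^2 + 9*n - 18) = (n - 4*I)/(n + 3*I)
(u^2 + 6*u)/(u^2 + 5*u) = (u + 6)/(u + 5)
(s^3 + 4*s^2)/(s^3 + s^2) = (s + 4)/(s + 1)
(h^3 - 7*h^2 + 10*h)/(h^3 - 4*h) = (h - 5)/(h + 2)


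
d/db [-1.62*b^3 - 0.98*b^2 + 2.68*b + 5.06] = -4.86*b^2 - 1.96*b + 2.68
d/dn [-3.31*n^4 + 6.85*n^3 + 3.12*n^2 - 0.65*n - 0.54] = -13.24*n^3 + 20.55*n^2 + 6.24*n - 0.65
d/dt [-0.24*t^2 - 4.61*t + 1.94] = -0.48*t - 4.61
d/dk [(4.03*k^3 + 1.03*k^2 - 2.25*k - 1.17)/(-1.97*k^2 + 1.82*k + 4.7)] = (-7.9391*k^4 + 14.6692*k^3 + 54.2651*k^2 + 5.0722*k - 8.4456)/(3.8809*k^4 - 7.1708*k^3 - 15.2056*k^2 + 17.108*k + 22.09)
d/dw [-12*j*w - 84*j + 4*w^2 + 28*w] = -12*j + 8*w + 28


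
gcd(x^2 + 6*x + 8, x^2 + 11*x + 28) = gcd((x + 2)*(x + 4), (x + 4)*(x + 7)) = x + 4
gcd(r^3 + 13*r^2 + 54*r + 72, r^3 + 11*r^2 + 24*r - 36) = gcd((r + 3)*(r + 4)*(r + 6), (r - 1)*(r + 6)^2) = r + 6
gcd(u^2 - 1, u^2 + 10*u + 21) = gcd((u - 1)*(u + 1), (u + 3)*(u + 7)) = 1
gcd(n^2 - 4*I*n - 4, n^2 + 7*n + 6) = 1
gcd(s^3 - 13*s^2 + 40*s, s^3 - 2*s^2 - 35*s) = s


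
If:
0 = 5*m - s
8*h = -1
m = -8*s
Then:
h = -1/8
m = 0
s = 0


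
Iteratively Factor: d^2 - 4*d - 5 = (d - 5)*(d + 1)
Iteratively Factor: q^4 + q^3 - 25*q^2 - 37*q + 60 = (q + 3)*(q^3 - 2*q^2 - 19*q + 20) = (q - 5)*(q + 3)*(q^2 + 3*q - 4) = (q - 5)*(q + 3)*(q + 4)*(q - 1)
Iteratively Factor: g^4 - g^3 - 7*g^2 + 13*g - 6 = (g + 3)*(g^3 - 4*g^2 + 5*g - 2) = (g - 1)*(g + 3)*(g^2 - 3*g + 2) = (g - 1)^2*(g + 3)*(g - 2)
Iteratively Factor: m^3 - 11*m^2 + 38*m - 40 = (m - 5)*(m^2 - 6*m + 8) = (m - 5)*(m - 4)*(m - 2)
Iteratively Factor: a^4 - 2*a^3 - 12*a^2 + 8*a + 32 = (a + 2)*(a^3 - 4*a^2 - 4*a + 16) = (a - 2)*(a + 2)*(a^2 - 2*a - 8) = (a - 4)*(a - 2)*(a + 2)*(a + 2)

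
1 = 1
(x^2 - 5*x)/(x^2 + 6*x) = (x - 5)/(x + 6)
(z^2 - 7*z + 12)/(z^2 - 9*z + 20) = (z - 3)/(z - 5)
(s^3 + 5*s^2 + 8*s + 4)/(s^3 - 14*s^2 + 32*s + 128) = (s^2 + 3*s + 2)/(s^2 - 16*s + 64)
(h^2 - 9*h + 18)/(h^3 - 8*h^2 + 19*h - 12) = (h - 6)/(h^2 - 5*h + 4)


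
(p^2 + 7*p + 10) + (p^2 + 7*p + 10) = 2*p^2 + 14*p + 20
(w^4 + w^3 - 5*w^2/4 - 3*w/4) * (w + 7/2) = w^5 + 9*w^4/2 + 9*w^3/4 - 41*w^2/8 - 21*w/8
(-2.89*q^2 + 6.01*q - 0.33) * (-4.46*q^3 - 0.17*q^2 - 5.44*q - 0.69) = 12.8894*q^5 - 26.3133*q^4 + 16.1717*q^3 - 30.6442*q^2 - 2.3517*q + 0.2277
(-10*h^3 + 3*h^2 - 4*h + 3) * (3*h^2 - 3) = -30*h^5 + 9*h^4 + 18*h^3 + 12*h - 9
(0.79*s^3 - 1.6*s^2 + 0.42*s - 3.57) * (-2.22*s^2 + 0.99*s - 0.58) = -1.7538*s^5 + 4.3341*s^4 - 2.9746*s^3 + 9.2692*s^2 - 3.7779*s + 2.0706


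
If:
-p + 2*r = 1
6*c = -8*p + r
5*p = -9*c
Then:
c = -1/15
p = 3/25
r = 14/25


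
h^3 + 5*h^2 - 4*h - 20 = (h - 2)*(h + 2)*(h + 5)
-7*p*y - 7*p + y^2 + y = (-7*p + y)*(y + 1)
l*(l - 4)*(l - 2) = l^3 - 6*l^2 + 8*l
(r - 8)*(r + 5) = r^2 - 3*r - 40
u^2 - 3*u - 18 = (u - 6)*(u + 3)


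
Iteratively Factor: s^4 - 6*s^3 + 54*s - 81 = (s - 3)*(s^3 - 3*s^2 - 9*s + 27) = (s - 3)^2*(s^2 - 9) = (s - 3)^2*(s + 3)*(s - 3)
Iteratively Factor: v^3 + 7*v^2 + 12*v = (v + 3)*(v^2 + 4*v) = v*(v + 3)*(v + 4)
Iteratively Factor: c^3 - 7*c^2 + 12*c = (c - 3)*(c^2 - 4*c) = c*(c - 3)*(c - 4)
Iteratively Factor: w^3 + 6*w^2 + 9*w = (w + 3)*(w^2 + 3*w) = w*(w + 3)*(w + 3)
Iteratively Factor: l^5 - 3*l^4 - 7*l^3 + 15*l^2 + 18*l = (l - 3)*(l^4 - 7*l^2 - 6*l) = (l - 3)*(l + 2)*(l^3 - 2*l^2 - 3*l) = (l - 3)*(l + 1)*(l + 2)*(l^2 - 3*l) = l*(l - 3)*(l + 1)*(l + 2)*(l - 3)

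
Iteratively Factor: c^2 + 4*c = (c + 4)*(c)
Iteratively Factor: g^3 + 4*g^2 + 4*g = (g)*(g^2 + 4*g + 4) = g*(g + 2)*(g + 2)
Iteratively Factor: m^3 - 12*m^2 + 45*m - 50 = (m - 5)*(m^2 - 7*m + 10) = (m - 5)^2*(m - 2)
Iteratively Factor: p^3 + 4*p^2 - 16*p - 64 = (p - 4)*(p^2 + 8*p + 16) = (p - 4)*(p + 4)*(p + 4)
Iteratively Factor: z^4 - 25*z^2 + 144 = (z - 3)*(z^3 + 3*z^2 - 16*z - 48) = (z - 4)*(z - 3)*(z^2 + 7*z + 12) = (z - 4)*(z - 3)*(z + 3)*(z + 4)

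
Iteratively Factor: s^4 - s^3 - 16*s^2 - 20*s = (s)*(s^3 - s^2 - 16*s - 20) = s*(s + 2)*(s^2 - 3*s - 10) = s*(s - 5)*(s + 2)*(s + 2)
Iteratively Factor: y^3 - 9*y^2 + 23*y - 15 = (y - 3)*(y^2 - 6*y + 5) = (y - 3)*(y - 1)*(y - 5)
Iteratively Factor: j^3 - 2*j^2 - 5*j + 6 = (j + 2)*(j^2 - 4*j + 3) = (j - 3)*(j + 2)*(j - 1)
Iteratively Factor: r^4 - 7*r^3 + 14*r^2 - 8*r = (r - 2)*(r^3 - 5*r^2 + 4*r) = (r - 4)*(r - 2)*(r^2 - r) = r*(r - 4)*(r - 2)*(r - 1)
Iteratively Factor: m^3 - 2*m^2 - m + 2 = (m - 1)*(m^2 - m - 2) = (m - 1)*(m + 1)*(m - 2)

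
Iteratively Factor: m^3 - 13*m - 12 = (m + 1)*(m^2 - m - 12) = (m + 1)*(m + 3)*(m - 4)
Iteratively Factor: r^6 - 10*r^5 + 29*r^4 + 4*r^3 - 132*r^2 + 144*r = (r - 3)*(r^5 - 7*r^4 + 8*r^3 + 28*r^2 - 48*r) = (r - 4)*(r - 3)*(r^4 - 3*r^3 - 4*r^2 + 12*r) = (r - 4)*(r - 3)*(r - 2)*(r^3 - r^2 - 6*r) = (r - 4)*(r - 3)^2*(r - 2)*(r^2 + 2*r) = r*(r - 4)*(r - 3)^2*(r - 2)*(r + 2)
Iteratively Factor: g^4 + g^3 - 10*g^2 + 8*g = (g + 4)*(g^3 - 3*g^2 + 2*g) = (g - 2)*(g + 4)*(g^2 - g) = g*(g - 2)*(g + 4)*(g - 1)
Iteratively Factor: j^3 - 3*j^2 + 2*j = (j - 1)*(j^2 - 2*j) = (j - 2)*(j - 1)*(j)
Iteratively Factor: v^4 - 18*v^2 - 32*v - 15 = (v + 1)*(v^3 - v^2 - 17*v - 15) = (v + 1)*(v + 3)*(v^2 - 4*v - 5) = (v - 5)*(v + 1)*(v + 3)*(v + 1)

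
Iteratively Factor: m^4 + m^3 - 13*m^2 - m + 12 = (m + 4)*(m^3 - 3*m^2 - m + 3) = (m + 1)*(m + 4)*(m^2 - 4*m + 3) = (m - 1)*(m + 1)*(m + 4)*(m - 3)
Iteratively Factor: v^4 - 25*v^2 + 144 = (v - 4)*(v^3 + 4*v^2 - 9*v - 36) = (v - 4)*(v + 3)*(v^2 + v - 12) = (v - 4)*(v - 3)*(v + 3)*(v + 4)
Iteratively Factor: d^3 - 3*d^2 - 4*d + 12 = (d - 2)*(d^2 - d - 6) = (d - 3)*(d - 2)*(d + 2)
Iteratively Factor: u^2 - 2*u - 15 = (u + 3)*(u - 5)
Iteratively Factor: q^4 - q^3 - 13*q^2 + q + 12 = (q + 3)*(q^3 - 4*q^2 - q + 4) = (q - 1)*(q + 3)*(q^2 - 3*q - 4) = (q - 4)*(q - 1)*(q + 3)*(q + 1)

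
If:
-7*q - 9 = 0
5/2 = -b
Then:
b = -5/2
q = -9/7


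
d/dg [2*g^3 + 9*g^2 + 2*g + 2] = 6*g^2 + 18*g + 2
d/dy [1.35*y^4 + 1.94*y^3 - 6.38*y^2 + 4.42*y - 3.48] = 5.4*y^3 + 5.82*y^2 - 12.76*y + 4.42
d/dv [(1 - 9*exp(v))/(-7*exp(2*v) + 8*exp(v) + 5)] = (-63*exp(2*v) + 14*exp(v) - 53)*exp(v)/(49*exp(4*v) - 112*exp(3*v) - 6*exp(2*v) + 80*exp(v) + 25)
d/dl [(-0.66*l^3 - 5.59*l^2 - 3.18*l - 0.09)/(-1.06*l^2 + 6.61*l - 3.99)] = (0.6996*l^4 - 8.7252*l^3 - 32.4205*l^2 + 44.4174*l + 13.2831)/(1.1236*l^4 - 14.0132*l^3 + 52.1509*l^2 - 52.7478*l + 15.9201)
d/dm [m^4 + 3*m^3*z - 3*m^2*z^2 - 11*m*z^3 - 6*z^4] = 4*m^3 + 9*m^2*z - 6*m*z^2 - 11*z^3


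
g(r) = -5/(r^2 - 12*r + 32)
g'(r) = -5*(12 - 2*r)/(r^2 - 12*r + 32)^2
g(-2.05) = -0.08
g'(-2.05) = -0.02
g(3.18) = -1.27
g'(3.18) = -1.81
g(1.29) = -0.27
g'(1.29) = -0.14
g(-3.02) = -0.06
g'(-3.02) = -0.02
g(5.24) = 1.46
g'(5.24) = -0.65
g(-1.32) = -0.10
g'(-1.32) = -0.03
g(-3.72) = -0.06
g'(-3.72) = -0.01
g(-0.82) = -0.12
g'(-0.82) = -0.04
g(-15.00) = -0.01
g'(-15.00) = 0.00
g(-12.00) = -0.02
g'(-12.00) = 0.00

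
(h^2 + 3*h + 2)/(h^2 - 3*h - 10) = (h + 1)/(h - 5)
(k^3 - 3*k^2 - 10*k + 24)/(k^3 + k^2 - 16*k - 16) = (k^2 + k - 6)/(k^2 + 5*k + 4)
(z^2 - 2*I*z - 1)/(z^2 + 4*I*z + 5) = (z - I)/(z + 5*I)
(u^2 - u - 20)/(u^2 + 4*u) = (u - 5)/u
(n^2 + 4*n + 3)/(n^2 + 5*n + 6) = (n + 1)/(n + 2)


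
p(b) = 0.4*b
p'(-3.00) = 0.40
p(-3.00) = -1.20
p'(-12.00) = 0.40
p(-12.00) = -4.80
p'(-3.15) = 0.40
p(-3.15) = -1.26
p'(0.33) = 0.40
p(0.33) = 0.13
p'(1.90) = 0.40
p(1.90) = 0.76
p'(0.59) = 0.40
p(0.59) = 0.24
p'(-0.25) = 0.40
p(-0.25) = -0.10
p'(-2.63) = 0.40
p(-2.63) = -1.05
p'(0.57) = 0.40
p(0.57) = 0.23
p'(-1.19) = 0.40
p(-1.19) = -0.48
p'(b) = 0.400000000000000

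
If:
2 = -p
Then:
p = -2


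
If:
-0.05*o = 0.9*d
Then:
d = -0.0555555555555556*o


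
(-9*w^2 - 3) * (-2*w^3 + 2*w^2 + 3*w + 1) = 18*w^5 - 18*w^4 - 21*w^3 - 15*w^2 - 9*w - 3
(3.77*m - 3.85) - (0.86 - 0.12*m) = 3.89*m - 4.71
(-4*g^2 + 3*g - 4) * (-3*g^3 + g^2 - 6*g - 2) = 12*g^5 - 13*g^4 + 39*g^3 - 14*g^2 + 18*g + 8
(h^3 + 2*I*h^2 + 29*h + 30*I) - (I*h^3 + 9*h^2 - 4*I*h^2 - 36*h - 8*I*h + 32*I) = h^3 - I*h^3 - 9*h^2 + 6*I*h^2 + 65*h + 8*I*h - 2*I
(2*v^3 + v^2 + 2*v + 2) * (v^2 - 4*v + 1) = 2*v^5 - 7*v^4 - 5*v^2 - 6*v + 2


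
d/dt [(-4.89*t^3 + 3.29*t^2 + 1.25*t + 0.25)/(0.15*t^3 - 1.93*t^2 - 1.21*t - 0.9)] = (8.9442*t^4 + 11.4588*t^3 + 11.5221*t^2 - 4.957*t - 0.8225)/(0.0225*t^6 - 0.579*t^5 + 3.3619*t^4 + 4.4006*t^3 + 4.9381*t^2 + 2.178*t + 0.81)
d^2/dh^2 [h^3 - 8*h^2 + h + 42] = 6*h - 16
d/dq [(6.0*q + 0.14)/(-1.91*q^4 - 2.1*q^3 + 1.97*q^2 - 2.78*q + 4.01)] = (34.38*q^4 + 26.2696*q^3 - 10.938*q^2 - 0.551600000000001*q + 24.4492)/(3.6481*q^8 + 8.022*q^7 - 3.1154*q^6 + 2.3456*q^5 + 0.238700000000001*q^4 - 27.7952*q^3 + 23.5278*q^2 - 22.2956*q + 16.0801)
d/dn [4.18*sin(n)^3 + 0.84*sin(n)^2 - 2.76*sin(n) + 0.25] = (12.54*sin(n)^2 + 1.68*sin(n) - 2.76)*cos(n)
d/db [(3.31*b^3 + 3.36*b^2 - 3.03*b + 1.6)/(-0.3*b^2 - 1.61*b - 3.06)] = (-0.993*b^4 - 10.6582*b^3 - 36.7044*b^2 - 19.6032*b + 11.8478)/(0.09*b^4 + 0.966*b^3 + 4.4281*b^2 + 9.8532*b + 9.3636)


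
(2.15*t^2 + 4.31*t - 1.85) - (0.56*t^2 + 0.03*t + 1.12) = 1.59*t^2 + 4.28*t - 2.97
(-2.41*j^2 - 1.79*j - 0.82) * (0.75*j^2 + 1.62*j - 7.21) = -1.8075*j^4 - 5.2467*j^3 + 13.8613*j^2 + 11.5775*j + 5.9122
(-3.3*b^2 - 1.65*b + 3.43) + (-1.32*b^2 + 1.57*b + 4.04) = -4.62*b^2 - 0.0799999999999998*b + 7.47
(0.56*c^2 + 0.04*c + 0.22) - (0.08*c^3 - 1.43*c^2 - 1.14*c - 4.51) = -0.08*c^3 + 1.99*c^2 + 1.18*c + 4.73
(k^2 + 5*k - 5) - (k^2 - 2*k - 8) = 7*k + 3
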